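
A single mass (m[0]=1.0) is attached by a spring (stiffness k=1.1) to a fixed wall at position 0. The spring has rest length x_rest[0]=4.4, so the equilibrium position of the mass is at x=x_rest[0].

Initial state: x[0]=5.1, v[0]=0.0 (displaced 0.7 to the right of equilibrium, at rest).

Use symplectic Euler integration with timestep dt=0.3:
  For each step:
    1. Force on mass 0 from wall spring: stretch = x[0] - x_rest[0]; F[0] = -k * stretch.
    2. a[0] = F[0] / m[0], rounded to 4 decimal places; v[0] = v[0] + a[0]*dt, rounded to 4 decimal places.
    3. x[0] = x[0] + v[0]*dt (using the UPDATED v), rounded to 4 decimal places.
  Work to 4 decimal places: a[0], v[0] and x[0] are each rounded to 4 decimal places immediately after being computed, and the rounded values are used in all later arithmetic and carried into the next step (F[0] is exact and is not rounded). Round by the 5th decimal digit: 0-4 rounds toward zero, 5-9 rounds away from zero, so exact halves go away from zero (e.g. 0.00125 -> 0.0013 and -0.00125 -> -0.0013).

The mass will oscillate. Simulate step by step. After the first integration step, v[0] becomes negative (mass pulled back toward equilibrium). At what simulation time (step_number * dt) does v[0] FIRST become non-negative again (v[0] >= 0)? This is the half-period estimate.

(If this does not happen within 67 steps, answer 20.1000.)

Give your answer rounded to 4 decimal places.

Answer: 3.0000

Derivation:
Step 0: x=[5.1000] v=[0.0000]
Step 1: x=[5.0307] v=[-0.2310]
Step 2: x=[4.8990] v=[-0.4391]
Step 3: x=[4.7179] v=[-0.6038]
Step 4: x=[4.5053] v=[-0.7087]
Step 5: x=[4.2823] v=[-0.7434]
Step 6: x=[4.0709] v=[-0.7046]
Step 7: x=[3.8921] v=[-0.5960]
Step 8: x=[3.7636] v=[-0.4284]
Step 9: x=[3.6981] v=[-0.2184]
Step 10: x=[3.7021] v=[0.0132]
First v>=0 after going negative at step 10, time=3.0000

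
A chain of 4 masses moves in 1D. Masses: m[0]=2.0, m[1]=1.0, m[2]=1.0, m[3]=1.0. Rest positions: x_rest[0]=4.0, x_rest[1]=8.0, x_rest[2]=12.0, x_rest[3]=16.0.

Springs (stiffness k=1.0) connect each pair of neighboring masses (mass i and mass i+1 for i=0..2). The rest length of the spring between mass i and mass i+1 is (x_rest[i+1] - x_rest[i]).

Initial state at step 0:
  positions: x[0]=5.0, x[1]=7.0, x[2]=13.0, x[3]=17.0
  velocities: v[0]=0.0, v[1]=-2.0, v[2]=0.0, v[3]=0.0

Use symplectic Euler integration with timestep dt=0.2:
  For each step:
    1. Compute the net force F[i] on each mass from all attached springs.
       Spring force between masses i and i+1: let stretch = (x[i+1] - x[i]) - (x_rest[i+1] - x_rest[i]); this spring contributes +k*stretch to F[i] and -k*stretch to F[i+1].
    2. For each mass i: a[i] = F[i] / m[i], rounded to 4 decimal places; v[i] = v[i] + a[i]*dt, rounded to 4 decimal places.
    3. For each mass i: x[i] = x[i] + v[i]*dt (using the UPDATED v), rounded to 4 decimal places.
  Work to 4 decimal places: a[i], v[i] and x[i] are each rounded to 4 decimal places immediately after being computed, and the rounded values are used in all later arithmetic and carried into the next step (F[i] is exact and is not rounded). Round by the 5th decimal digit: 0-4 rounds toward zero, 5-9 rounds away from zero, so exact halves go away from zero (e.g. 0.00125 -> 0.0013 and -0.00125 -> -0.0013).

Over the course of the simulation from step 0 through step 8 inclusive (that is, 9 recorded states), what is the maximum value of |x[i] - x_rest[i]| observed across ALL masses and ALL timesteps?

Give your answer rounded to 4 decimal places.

Answer: 1.3056

Derivation:
Step 0: x=[5.0000 7.0000 13.0000 17.0000] v=[0.0000 -2.0000 0.0000 0.0000]
Step 1: x=[4.9600 6.7600 12.9200 17.0000] v=[-0.2000 -1.2000 -0.4000 0.0000]
Step 2: x=[4.8760 6.6944 12.7568 16.9968] v=[-0.4200 -0.3280 -0.8160 -0.0160]
Step 3: x=[4.7484 6.7986 12.5207 16.9840] v=[-0.6382 0.5208 -1.1805 -0.0640]
Step 4: x=[4.5818 7.0496 12.2342 16.9527] v=[-0.8332 1.2552 -1.4323 -0.1567]
Step 5: x=[4.3845 7.4093 11.9291 16.8926] v=[-0.9864 1.7986 -1.5255 -0.3004]
Step 6: x=[4.1677 7.8288 11.6417 16.7940] v=[-1.0839 2.0976 -1.4368 -0.4931]
Step 7: x=[3.9441 8.2544 11.4079 16.6493] v=[-1.1178 2.1280 -1.1689 -0.7236]
Step 8: x=[3.7267 8.6337 11.2576 16.4549] v=[-1.0868 1.8966 -0.7513 -0.9719]
Max displacement = 1.3056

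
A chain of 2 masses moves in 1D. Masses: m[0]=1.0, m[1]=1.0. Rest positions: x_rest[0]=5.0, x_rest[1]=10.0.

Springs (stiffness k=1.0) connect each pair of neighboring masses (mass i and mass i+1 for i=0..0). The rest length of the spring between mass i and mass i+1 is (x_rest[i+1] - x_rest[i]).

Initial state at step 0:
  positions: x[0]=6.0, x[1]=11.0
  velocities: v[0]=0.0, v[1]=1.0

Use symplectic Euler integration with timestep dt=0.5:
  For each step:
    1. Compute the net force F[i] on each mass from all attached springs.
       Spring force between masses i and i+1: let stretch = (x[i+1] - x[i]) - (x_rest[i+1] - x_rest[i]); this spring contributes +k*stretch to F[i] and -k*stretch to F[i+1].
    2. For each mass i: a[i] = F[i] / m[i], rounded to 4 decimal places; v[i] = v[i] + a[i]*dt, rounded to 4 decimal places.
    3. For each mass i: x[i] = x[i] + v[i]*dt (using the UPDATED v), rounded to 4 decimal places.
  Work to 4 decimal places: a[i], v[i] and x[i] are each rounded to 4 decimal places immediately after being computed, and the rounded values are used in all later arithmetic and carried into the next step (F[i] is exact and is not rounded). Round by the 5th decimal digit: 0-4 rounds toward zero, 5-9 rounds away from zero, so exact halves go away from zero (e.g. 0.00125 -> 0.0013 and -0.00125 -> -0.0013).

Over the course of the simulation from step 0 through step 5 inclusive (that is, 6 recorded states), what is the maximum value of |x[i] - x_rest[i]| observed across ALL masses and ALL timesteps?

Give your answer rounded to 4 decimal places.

Answer: 2.4220

Derivation:
Step 0: x=[6.0000 11.0000] v=[0.0000 1.0000]
Step 1: x=[6.0000 11.5000] v=[0.0000 1.0000]
Step 2: x=[6.1250 11.8750] v=[0.2500 0.7500]
Step 3: x=[6.4375 12.0625] v=[0.6250 0.3750]
Step 4: x=[6.9063 12.0938] v=[0.9375 0.0625]
Step 5: x=[7.4220 12.0782] v=[1.0313 -0.0313]
Max displacement = 2.4220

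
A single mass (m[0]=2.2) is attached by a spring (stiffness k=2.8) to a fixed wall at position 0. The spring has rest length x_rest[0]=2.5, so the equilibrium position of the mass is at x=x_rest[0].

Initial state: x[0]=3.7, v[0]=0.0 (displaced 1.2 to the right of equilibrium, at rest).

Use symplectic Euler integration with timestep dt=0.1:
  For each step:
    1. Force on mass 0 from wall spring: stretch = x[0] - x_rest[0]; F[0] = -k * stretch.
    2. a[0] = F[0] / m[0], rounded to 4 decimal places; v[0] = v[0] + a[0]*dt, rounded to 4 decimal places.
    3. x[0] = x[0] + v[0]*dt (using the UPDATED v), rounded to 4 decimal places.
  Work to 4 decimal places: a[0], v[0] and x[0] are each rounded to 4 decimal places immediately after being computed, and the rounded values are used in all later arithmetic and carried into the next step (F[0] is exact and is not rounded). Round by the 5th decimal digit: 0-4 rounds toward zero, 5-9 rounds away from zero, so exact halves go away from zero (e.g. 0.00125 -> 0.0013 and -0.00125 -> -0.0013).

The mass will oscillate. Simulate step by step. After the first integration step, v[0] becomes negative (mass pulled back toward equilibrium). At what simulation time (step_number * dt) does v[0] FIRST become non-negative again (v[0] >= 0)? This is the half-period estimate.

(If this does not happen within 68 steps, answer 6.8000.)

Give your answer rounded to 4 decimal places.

Answer: 2.8000

Derivation:
Step 0: x=[3.7000] v=[0.0000]
Step 1: x=[3.6847] v=[-0.1527]
Step 2: x=[3.6544] v=[-0.3035]
Step 3: x=[3.6094] v=[-0.4504]
Step 4: x=[3.5502] v=[-0.5916]
Step 5: x=[3.4777] v=[-0.7253]
Step 6: x=[3.3927] v=[-0.8497]
Step 7: x=[3.2964] v=[-0.9633]
Step 8: x=[3.1899] v=[-1.0647]
Step 9: x=[3.0747] v=[-1.1525]
Step 10: x=[2.9521] v=[-1.2256]
Step 11: x=[2.8238] v=[-1.2831]
Step 12: x=[2.6914] v=[-1.3243]
Step 13: x=[2.5565] v=[-1.3487]
Step 14: x=[2.4209] v=[-1.3559]
Step 15: x=[2.2863] v=[-1.3458]
Step 16: x=[2.1544] v=[-1.3186]
Step 17: x=[2.0269] v=[-1.2746]
Step 18: x=[1.9055] v=[-1.2144]
Step 19: x=[1.7916] v=[-1.1387]
Step 20: x=[1.6868] v=[-1.0485]
Step 21: x=[1.5923] v=[-0.9450]
Step 22: x=[1.5094] v=[-0.8295]
Step 23: x=[1.4391] v=[-0.7034]
Step 24: x=[1.3823] v=[-0.5684]
Step 25: x=[1.3397] v=[-0.4262]
Step 26: x=[1.3119] v=[-0.2785]
Step 27: x=[1.2992] v=[-0.1273]
Step 28: x=[1.3018] v=[0.0255]
First v>=0 after going negative at step 28, time=2.8000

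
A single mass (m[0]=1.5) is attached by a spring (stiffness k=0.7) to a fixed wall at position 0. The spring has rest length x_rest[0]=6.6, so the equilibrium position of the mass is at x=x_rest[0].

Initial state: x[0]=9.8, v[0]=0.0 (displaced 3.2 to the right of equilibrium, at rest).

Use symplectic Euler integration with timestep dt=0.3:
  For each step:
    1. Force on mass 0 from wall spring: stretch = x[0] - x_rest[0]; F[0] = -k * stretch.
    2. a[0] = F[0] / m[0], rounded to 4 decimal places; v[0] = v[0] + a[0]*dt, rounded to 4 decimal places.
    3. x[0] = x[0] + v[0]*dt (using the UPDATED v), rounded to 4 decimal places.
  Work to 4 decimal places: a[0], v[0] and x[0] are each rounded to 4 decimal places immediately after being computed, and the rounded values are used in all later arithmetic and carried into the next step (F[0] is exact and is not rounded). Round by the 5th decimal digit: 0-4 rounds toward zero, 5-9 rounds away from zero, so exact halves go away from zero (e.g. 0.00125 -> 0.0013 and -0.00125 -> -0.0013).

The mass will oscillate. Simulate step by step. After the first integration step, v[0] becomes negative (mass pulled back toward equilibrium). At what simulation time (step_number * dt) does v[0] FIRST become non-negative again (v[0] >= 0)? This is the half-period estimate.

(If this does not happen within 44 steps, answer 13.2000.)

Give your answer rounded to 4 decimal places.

Answer: 4.8000

Derivation:
Step 0: x=[9.8000] v=[0.0000]
Step 1: x=[9.6656] v=[-0.4480]
Step 2: x=[9.4024] v=[-0.8772]
Step 3: x=[9.0216] v=[-1.2695]
Step 4: x=[8.5391] v=[-1.6085]
Step 5: x=[7.9751] v=[-1.8800]
Step 6: x=[7.3534] v=[-2.0725]
Step 7: x=[6.7000] v=[-2.1780]
Step 8: x=[6.0424] v=[-2.1920]
Step 9: x=[5.4082] v=[-2.1139]
Step 10: x=[4.8241] v=[-1.9470]
Step 11: x=[4.3146] v=[-1.6984]
Step 12: x=[3.9011] v=[-1.3785]
Step 13: x=[3.6009] v=[-1.0007]
Step 14: x=[3.4267] v=[-0.5808]
Step 15: x=[3.3858] v=[-0.1365]
Step 16: x=[3.4799] v=[0.3135]
First v>=0 after going negative at step 16, time=4.8000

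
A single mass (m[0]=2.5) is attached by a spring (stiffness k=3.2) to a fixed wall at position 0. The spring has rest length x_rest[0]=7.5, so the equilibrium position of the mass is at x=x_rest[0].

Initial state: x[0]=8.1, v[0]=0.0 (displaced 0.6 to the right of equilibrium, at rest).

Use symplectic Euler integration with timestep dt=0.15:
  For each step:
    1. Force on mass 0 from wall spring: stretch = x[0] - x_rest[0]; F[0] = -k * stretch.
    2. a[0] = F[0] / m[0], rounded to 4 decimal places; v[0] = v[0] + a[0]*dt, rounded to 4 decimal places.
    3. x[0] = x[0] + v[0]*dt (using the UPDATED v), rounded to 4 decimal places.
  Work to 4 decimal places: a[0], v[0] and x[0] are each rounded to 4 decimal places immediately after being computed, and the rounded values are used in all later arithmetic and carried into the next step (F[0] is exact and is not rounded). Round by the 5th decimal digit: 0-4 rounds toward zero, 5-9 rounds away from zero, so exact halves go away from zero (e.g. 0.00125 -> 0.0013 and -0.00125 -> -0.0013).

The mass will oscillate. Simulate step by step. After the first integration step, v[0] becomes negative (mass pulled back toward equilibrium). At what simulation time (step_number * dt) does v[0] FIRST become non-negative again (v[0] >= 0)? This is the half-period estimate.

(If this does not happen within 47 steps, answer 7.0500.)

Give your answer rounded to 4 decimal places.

Step 0: x=[8.1000] v=[0.0000]
Step 1: x=[8.0827] v=[-0.1152]
Step 2: x=[8.0486] v=[-0.2271]
Step 3: x=[7.9987] v=[-0.3324]
Step 4: x=[7.9345] v=[-0.4281]
Step 5: x=[7.8578] v=[-0.5115]
Step 6: x=[7.7708] v=[-0.5802]
Step 7: x=[7.6760] v=[-0.6322]
Step 8: x=[7.5761] v=[-0.6660]
Step 9: x=[7.4740] v=[-0.6806]
Step 10: x=[7.3727] v=[-0.6756]
Step 11: x=[7.2750] v=[-0.6512]
Step 12: x=[7.1838] v=[-0.6080]
Step 13: x=[7.1017] v=[-0.5473]
Step 14: x=[7.0311] v=[-0.4708]
Step 15: x=[6.9740] v=[-0.3808]
Step 16: x=[6.9320] v=[-0.2798]
Step 17: x=[6.9064] v=[-0.1708]
Step 18: x=[6.8979] v=[-0.0568]
Step 19: x=[6.9067] v=[0.0588]
First v>=0 after going negative at step 19, time=2.8500

Answer: 2.8500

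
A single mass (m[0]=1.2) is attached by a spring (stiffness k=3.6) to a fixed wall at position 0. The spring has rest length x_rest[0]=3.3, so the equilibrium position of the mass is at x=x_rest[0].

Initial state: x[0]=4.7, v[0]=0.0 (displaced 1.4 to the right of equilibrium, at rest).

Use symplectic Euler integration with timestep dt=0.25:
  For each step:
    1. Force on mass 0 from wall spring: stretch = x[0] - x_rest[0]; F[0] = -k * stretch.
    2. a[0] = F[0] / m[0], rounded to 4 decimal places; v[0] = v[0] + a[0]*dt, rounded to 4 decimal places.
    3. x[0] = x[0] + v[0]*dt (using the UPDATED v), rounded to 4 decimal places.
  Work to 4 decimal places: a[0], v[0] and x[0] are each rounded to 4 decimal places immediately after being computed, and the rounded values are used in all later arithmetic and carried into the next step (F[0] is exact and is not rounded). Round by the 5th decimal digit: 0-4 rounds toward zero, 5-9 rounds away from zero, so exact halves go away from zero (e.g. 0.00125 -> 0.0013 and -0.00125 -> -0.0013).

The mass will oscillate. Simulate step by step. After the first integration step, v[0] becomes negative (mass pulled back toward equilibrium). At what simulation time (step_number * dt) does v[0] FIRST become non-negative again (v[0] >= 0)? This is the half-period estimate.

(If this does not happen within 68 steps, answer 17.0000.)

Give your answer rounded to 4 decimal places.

Step 0: x=[4.7000] v=[0.0000]
Step 1: x=[4.4375] v=[-1.0500]
Step 2: x=[3.9617] v=[-1.9031]
Step 3: x=[3.3619] v=[-2.3994]
Step 4: x=[2.7505] v=[-2.4458]
Step 5: x=[2.2421] v=[-2.0337]
Step 6: x=[1.9320] v=[-1.2403]
Step 7: x=[1.8784] v=[-0.2143]
Step 8: x=[2.0914] v=[0.8519]
First v>=0 after going negative at step 8, time=2.0000

Answer: 2.0000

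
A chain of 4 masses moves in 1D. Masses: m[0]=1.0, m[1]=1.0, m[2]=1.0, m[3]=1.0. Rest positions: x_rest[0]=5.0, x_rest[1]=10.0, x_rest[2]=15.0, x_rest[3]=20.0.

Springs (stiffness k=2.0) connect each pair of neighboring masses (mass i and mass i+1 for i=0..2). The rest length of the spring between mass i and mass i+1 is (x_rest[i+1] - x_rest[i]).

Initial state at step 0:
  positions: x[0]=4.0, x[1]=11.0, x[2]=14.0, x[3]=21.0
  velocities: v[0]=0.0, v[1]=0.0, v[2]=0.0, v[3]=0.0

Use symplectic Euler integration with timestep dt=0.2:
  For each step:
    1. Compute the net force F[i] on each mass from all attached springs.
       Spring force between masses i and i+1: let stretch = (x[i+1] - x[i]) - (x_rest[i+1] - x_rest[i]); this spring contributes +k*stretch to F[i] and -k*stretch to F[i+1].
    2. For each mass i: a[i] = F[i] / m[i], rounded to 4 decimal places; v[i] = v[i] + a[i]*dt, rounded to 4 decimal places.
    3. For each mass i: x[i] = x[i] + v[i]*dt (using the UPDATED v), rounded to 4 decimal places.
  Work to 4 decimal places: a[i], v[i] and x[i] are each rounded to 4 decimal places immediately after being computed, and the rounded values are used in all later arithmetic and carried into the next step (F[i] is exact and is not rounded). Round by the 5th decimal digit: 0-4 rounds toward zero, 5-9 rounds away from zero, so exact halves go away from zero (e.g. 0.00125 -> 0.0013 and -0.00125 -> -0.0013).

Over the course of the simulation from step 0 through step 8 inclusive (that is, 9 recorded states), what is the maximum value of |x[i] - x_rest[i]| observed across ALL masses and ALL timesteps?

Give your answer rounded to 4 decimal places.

Answer: 1.2935

Derivation:
Step 0: x=[4.0000 11.0000 14.0000 21.0000] v=[0.0000 0.0000 0.0000 0.0000]
Step 1: x=[4.1600 10.6800 14.3200 20.8400] v=[0.8000 -1.6000 1.6000 -0.8000]
Step 2: x=[4.4416 10.1296 14.8704 20.5584] v=[1.4080 -2.7520 2.7520 -1.4080]
Step 3: x=[4.7782 9.5034 15.4966 20.2218] v=[1.6832 -3.1309 3.1309 -1.6832]
Step 4: x=[5.0929 8.9787 16.0213 19.9071] v=[1.5733 -2.6237 2.6237 -1.5733]
Step 5: x=[5.3184 8.7065 16.2935 19.6816] v=[1.1276 -1.3610 1.3610 -1.1276]
Step 6: x=[5.4150 8.7702 16.2298 19.5850] v=[0.4828 0.3186 -0.3186 -0.4828]
Step 7: x=[5.3800 9.1623 15.8377 19.6200] v=[-0.1751 1.9604 -1.9604 0.1751]
Step 8: x=[5.2476 9.7858 15.2142 19.7524] v=[-0.6622 3.1176 -3.1176 0.6622]
Max displacement = 1.2935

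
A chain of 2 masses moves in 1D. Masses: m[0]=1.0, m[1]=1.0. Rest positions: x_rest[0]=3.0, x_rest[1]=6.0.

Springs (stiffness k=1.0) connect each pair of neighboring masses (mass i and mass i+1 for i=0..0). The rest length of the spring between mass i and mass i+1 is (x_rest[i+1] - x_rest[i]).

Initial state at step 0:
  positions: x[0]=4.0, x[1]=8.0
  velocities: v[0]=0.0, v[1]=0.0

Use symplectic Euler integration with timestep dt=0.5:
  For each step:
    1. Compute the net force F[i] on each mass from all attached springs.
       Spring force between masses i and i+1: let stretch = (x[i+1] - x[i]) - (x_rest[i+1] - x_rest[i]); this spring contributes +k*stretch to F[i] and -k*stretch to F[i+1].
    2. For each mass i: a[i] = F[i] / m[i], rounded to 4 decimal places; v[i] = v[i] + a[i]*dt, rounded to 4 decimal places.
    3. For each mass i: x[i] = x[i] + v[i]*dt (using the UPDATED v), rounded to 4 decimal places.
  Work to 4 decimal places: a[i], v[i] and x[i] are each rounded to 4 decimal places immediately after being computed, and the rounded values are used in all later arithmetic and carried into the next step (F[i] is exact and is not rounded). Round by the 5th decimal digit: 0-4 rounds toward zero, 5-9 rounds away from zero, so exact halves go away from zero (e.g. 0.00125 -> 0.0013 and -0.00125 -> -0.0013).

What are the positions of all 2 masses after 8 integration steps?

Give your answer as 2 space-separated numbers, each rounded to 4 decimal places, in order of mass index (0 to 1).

Answer: 3.9707 8.0295

Derivation:
Step 0: x=[4.0000 8.0000] v=[0.0000 0.0000]
Step 1: x=[4.2500 7.7500] v=[0.5000 -0.5000]
Step 2: x=[4.6250 7.3750] v=[0.7500 -0.7500]
Step 3: x=[4.9375 7.0625] v=[0.6250 -0.6250]
Step 4: x=[5.0313 6.9688] v=[0.1875 -0.1875]
Step 5: x=[4.8594 7.1407] v=[-0.3438 0.3438]
Step 6: x=[4.5078 7.4923] v=[-0.7032 0.7032]
Step 7: x=[4.1523 7.8478] v=[-0.7110 0.7110]
Step 8: x=[3.9707 8.0295] v=[-0.3633 0.3633]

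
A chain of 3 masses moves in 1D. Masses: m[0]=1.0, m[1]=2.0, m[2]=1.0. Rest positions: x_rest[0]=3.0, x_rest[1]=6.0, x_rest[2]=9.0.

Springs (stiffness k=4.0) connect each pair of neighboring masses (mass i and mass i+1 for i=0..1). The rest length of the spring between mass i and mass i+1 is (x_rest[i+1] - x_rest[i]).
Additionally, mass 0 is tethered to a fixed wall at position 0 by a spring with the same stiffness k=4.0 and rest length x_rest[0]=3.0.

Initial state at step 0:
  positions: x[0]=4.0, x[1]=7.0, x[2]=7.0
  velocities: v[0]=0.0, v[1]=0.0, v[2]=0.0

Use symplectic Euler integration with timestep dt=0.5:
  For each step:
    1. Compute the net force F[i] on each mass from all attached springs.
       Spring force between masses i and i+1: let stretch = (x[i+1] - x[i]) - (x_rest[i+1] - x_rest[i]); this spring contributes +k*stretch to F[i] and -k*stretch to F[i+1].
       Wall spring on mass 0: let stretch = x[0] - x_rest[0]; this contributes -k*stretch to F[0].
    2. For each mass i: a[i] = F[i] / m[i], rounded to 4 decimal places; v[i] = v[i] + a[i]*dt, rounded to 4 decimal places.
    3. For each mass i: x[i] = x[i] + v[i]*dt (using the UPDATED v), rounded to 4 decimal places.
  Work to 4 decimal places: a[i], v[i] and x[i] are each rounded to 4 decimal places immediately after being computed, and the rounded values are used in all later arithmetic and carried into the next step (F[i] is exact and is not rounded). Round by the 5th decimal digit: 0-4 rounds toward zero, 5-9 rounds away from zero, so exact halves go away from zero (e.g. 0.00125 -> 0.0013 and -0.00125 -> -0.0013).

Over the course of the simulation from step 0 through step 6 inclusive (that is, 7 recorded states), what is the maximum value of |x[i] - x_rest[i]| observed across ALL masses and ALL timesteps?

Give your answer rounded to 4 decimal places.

Answer: 2.5000

Derivation:
Step 0: x=[4.0000 7.0000 7.0000] v=[0.0000 0.0000 0.0000]
Step 1: x=[3.0000 5.5000 10.0000] v=[-2.0000 -3.0000 6.0000]
Step 2: x=[1.5000 5.0000 11.5000] v=[-3.0000 -1.0000 3.0000]
Step 3: x=[2.0000 6.0000 9.5000] v=[1.0000 2.0000 -4.0000]
Step 4: x=[4.5000 6.7500 7.0000] v=[5.0000 1.5000 -5.0000]
Step 5: x=[4.7500 6.5000 7.2500] v=[0.5000 -0.5000 0.5000]
Step 6: x=[2.0000 5.7500 9.7500] v=[-5.5000 -1.5000 5.0000]
Max displacement = 2.5000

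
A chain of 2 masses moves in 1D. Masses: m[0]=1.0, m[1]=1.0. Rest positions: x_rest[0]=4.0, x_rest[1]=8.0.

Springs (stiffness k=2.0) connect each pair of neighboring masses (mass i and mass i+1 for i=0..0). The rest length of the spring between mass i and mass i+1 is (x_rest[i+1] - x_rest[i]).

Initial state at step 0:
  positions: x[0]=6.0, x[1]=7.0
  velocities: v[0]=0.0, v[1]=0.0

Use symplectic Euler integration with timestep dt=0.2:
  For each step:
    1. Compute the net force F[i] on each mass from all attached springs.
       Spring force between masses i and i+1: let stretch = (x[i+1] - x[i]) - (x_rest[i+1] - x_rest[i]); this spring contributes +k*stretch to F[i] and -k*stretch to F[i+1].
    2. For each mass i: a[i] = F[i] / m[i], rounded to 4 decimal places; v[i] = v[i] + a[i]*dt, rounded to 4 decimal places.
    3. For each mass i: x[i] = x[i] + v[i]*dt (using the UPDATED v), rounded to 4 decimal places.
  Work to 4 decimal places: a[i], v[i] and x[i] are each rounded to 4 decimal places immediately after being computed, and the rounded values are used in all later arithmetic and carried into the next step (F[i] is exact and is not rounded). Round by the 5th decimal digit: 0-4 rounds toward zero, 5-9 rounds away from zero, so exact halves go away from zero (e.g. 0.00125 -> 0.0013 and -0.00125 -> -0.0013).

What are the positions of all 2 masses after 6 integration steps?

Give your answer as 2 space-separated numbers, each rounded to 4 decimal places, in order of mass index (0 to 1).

Answer: 3.1745 9.8255

Derivation:
Step 0: x=[6.0000 7.0000] v=[0.0000 0.0000]
Step 1: x=[5.7600 7.2400] v=[-1.2000 1.2000]
Step 2: x=[5.3184 7.6816] v=[-2.2080 2.2080]
Step 3: x=[4.7459 8.2541] v=[-2.8627 2.8627]
Step 4: x=[4.1340 8.8660] v=[-3.0594 3.0594]
Step 5: x=[3.5807 9.4193] v=[-2.7666 2.7666]
Step 6: x=[3.1745 9.8255] v=[-2.0312 2.0312]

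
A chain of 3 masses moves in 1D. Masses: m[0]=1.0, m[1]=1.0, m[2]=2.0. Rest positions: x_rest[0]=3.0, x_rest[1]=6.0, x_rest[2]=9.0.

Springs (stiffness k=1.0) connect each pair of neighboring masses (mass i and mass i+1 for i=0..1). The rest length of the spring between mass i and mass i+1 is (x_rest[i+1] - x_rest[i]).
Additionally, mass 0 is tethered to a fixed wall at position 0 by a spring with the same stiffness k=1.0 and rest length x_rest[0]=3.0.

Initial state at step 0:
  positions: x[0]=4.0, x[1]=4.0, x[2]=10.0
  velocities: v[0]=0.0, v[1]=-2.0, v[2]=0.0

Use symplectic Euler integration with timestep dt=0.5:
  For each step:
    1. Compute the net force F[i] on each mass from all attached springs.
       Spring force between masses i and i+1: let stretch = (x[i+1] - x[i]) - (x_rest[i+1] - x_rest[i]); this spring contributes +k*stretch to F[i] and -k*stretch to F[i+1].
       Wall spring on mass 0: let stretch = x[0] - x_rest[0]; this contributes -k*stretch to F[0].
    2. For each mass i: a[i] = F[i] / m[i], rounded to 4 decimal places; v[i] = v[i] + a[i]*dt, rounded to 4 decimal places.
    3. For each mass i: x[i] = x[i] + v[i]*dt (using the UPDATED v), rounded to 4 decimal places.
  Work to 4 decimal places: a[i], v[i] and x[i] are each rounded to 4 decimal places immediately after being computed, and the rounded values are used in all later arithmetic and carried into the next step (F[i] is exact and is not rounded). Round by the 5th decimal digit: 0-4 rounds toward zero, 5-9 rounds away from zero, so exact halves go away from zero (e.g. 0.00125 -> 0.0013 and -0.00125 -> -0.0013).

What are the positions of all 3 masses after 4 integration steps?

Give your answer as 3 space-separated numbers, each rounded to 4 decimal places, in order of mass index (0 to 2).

Step 0: x=[4.0000 4.0000 10.0000] v=[0.0000 -2.0000 0.0000]
Step 1: x=[3.0000 4.5000 9.6250] v=[-2.0000 1.0000 -0.7500]
Step 2: x=[1.6250 5.9063 8.9844] v=[-2.7500 2.8125 -1.2813]
Step 3: x=[0.9141 7.0118 8.3340] v=[-1.4219 2.2109 -1.3009]
Step 4: x=[1.4991 6.9234 7.8933] v=[1.1699 -0.1769 -0.8815]

Answer: 1.4991 6.9234 7.8933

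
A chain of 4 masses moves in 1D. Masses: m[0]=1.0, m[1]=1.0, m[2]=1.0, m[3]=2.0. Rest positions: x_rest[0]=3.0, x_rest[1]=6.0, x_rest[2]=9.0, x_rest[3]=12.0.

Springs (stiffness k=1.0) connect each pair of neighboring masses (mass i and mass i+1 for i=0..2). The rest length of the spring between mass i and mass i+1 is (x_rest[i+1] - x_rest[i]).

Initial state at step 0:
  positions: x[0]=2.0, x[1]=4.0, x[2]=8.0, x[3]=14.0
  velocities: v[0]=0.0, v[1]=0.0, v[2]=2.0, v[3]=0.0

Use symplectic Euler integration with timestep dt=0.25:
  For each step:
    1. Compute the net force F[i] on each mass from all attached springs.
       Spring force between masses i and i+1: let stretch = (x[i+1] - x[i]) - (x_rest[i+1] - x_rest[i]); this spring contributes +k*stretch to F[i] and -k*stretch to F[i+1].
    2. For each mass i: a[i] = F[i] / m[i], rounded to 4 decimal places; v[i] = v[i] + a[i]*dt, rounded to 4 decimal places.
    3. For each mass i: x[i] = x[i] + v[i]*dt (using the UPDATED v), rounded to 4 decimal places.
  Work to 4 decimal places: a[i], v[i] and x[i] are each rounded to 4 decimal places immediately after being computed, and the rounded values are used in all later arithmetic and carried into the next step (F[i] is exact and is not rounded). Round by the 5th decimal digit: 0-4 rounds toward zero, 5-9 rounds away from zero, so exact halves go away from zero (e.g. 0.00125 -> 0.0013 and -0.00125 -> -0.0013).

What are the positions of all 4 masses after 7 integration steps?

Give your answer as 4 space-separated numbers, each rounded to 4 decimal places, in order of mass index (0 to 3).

Step 0: x=[2.0000 4.0000 8.0000 14.0000] v=[0.0000 0.0000 2.0000 0.0000]
Step 1: x=[1.9375 4.1250 8.6250 13.9063] v=[-0.2500 0.5000 2.5000 -0.3750]
Step 2: x=[1.8242 4.3945 9.2988 13.7413] v=[-0.4531 1.0781 2.6953 -0.6602]
Step 3: x=[1.6841 4.8099 9.9438 13.5312] v=[-0.5605 1.6616 2.5799 -0.8405]
Step 4: x=[1.5518 5.3508 10.4921 13.3027] v=[-0.5291 2.1636 2.1933 -0.9139]
Step 5: x=[1.4695 5.9756 10.8948 13.0802] v=[-0.3294 2.4992 1.6106 -0.8902]
Step 6: x=[1.4813 6.6262 11.1266 12.8831] v=[0.0471 2.6025 0.9272 -0.7884]
Step 7: x=[1.6271 7.2366 11.1869 12.7249] v=[0.5833 2.4414 0.2412 -0.6330]

Answer: 1.6271 7.2366 11.1869 12.7249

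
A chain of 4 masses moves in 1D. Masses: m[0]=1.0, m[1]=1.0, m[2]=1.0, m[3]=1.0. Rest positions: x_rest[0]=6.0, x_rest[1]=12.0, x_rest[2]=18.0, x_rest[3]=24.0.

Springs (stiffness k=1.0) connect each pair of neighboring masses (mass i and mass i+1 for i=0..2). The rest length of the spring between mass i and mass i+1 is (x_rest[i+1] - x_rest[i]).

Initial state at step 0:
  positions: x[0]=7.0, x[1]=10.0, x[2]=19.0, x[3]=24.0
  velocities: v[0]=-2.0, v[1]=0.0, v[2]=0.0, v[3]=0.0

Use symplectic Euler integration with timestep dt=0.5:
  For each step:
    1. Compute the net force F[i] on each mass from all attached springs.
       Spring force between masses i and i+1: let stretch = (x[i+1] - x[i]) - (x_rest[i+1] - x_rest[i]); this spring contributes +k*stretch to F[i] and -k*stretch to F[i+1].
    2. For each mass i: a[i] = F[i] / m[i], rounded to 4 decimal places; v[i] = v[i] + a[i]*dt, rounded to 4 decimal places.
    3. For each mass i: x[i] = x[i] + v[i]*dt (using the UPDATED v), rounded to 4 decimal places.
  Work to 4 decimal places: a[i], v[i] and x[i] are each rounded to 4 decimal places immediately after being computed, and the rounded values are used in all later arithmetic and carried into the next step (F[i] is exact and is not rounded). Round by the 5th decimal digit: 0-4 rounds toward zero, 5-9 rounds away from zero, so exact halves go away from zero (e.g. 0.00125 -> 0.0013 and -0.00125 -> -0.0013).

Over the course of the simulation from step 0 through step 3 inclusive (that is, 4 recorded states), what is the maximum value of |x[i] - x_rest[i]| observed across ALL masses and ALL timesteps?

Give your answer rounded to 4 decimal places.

Step 0: x=[7.0000 10.0000 19.0000 24.0000] v=[-2.0000 0.0000 0.0000 0.0000]
Step 1: x=[5.2500 11.5000 18.0000 24.2500] v=[-3.5000 3.0000 -2.0000 0.5000]
Step 2: x=[3.5625 13.0625 16.9375 24.4375] v=[-3.3750 3.1250 -2.1250 0.3750]
Step 3: x=[2.7500 13.2188 16.7813 24.2500] v=[-1.6250 0.3125 -0.3125 -0.3750]
Max displacement = 3.2500

Answer: 3.2500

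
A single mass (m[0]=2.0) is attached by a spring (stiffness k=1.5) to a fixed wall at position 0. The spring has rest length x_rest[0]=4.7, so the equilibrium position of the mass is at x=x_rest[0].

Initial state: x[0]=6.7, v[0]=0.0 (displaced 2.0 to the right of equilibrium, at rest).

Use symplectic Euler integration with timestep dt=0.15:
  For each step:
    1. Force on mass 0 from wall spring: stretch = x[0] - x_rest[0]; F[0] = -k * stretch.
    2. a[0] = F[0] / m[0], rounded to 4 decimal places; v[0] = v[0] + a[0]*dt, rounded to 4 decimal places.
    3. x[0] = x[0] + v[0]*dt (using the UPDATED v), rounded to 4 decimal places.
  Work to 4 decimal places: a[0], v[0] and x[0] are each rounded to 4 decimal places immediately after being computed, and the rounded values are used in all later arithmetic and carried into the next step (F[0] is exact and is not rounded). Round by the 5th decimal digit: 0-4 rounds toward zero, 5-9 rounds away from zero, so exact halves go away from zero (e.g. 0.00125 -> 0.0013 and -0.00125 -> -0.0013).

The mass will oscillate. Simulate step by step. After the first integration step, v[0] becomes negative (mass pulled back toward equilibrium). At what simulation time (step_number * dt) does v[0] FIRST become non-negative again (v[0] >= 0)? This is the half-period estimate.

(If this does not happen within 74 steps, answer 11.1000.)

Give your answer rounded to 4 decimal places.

Answer: 3.7500

Derivation:
Step 0: x=[6.7000] v=[0.0000]
Step 1: x=[6.6663] v=[-0.2250]
Step 2: x=[6.5994] v=[-0.4462]
Step 3: x=[6.5004] v=[-0.6599]
Step 4: x=[6.3710] v=[-0.8624]
Step 5: x=[6.2134] v=[-1.0504]
Step 6: x=[6.0303] v=[-1.2207]
Step 7: x=[5.8247] v=[-1.3704]
Step 8: x=[5.6002] v=[-1.4969]
Step 9: x=[5.3605] v=[-1.5982]
Step 10: x=[5.1096] v=[-1.6725]
Step 11: x=[4.8518] v=[-1.7186]
Step 12: x=[4.5914] v=[-1.7357]
Step 13: x=[4.3329] v=[-1.7235]
Step 14: x=[4.0806] v=[-1.6822]
Step 15: x=[3.8387] v=[-1.6125]
Step 16: x=[3.6114] v=[-1.5156]
Step 17: x=[3.4024] v=[-1.3931]
Step 18: x=[3.2153] v=[-1.2471]
Step 19: x=[3.0533] v=[-1.0801]
Step 20: x=[2.9191] v=[-0.8949]
Step 21: x=[2.8149] v=[-0.6945]
Step 22: x=[2.7425] v=[-0.4824]
Step 23: x=[2.7032] v=[-0.2622]
Step 24: x=[2.6976] v=[-0.0376]
Step 25: x=[2.7258] v=[0.1877]
First v>=0 after going negative at step 25, time=3.7500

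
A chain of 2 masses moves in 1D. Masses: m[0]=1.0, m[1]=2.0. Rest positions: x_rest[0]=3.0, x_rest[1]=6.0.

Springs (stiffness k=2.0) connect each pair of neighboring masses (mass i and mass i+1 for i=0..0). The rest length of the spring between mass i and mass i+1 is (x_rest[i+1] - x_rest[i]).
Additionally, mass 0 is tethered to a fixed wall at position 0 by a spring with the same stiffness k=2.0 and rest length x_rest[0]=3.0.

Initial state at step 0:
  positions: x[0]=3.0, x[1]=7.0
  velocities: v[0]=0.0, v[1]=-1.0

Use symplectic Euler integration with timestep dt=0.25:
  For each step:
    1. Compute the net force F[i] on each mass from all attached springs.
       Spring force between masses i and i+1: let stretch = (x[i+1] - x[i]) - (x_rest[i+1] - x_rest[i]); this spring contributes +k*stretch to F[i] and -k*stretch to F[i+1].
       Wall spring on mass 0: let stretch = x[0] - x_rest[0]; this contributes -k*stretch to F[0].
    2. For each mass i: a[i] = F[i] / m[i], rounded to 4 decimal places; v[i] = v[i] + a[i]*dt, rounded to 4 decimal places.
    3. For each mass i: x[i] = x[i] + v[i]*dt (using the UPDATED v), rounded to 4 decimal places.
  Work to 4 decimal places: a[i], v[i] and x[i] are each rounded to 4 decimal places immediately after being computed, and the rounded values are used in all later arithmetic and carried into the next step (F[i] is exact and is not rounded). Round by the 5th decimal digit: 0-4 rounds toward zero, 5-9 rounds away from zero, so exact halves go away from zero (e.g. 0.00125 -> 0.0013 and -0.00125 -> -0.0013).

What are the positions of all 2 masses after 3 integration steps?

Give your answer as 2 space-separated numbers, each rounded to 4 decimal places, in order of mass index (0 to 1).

Answer: 3.4507 5.9901

Derivation:
Step 0: x=[3.0000 7.0000] v=[0.0000 -1.0000]
Step 1: x=[3.1250 6.6875] v=[0.5000 -1.2500]
Step 2: x=[3.3047 6.3399] v=[0.7188 -1.3906]
Step 3: x=[3.4507 5.9901] v=[0.5841 -1.3994]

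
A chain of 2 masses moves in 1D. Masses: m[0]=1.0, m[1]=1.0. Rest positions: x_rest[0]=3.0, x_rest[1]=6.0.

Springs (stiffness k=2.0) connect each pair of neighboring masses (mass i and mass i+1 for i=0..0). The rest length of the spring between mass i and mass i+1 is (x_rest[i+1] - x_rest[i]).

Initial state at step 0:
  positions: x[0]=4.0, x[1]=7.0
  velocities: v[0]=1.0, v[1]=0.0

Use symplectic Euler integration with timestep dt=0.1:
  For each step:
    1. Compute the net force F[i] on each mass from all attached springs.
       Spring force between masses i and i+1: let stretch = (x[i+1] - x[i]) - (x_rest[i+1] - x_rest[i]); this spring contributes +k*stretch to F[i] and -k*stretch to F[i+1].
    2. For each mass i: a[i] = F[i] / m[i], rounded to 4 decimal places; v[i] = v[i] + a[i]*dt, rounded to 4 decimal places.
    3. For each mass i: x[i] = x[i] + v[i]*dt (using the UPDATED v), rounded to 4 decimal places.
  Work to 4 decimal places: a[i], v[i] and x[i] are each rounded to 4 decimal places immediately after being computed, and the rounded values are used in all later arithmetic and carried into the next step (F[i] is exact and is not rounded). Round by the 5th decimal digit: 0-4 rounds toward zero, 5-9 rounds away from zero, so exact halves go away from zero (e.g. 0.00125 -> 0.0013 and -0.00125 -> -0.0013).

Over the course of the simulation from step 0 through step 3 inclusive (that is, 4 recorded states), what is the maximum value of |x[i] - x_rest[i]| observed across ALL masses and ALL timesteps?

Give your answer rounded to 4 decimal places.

Answer: 1.2921

Derivation:
Step 0: x=[4.0000 7.0000] v=[1.0000 0.0000]
Step 1: x=[4.1000 7.0000] v=[1.0000 0.0000]
Step 2: x=[4.1980 7.0020] v=[0.9800 0.0200]
Step 3: x=[4.2921 7.0079] v=[0.9408 0.0592]
Max displacement = 1.2921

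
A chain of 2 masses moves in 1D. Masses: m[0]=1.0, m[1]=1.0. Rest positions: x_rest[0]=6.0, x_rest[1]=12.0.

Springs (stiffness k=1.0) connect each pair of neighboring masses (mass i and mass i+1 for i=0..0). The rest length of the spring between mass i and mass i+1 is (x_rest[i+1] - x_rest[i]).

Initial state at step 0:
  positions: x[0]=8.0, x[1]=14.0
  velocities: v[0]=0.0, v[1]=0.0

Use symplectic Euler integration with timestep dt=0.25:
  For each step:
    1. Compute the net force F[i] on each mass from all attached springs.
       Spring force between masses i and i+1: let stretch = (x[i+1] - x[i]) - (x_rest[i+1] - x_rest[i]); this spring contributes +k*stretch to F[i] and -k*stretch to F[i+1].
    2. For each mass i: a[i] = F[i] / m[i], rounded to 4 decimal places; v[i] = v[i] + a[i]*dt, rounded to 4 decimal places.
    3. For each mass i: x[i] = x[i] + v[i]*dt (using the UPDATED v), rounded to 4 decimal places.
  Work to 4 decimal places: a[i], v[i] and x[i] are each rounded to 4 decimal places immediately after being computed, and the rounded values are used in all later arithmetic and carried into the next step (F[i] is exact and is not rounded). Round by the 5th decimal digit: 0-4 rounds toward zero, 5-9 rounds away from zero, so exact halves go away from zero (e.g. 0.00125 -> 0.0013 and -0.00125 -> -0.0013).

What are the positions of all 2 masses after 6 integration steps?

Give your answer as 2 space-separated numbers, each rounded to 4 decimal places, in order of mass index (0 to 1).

Step 0: x=[8.0000 14.0000] v=[0.0000 0.0000]
Step 1: x=[8.0000 14.0000] v=[0.0000 0.0000]
Step 2: x=[8.0000 14.0000] v=[0.0000 0.0000]
Step 3: x=[8.0000 14.0000] v=[0.0000 0.0000]
Step 4: x=[8.0000 14.0000] v=[0.0000 0.0000]
Step 5: x=[8.0000 14.0000] v=[0.0000 0.0000]
Step 6: x=[8.0000 14.0000] v=[0.0000 0.0000]

Answer: 8.0000 14.0000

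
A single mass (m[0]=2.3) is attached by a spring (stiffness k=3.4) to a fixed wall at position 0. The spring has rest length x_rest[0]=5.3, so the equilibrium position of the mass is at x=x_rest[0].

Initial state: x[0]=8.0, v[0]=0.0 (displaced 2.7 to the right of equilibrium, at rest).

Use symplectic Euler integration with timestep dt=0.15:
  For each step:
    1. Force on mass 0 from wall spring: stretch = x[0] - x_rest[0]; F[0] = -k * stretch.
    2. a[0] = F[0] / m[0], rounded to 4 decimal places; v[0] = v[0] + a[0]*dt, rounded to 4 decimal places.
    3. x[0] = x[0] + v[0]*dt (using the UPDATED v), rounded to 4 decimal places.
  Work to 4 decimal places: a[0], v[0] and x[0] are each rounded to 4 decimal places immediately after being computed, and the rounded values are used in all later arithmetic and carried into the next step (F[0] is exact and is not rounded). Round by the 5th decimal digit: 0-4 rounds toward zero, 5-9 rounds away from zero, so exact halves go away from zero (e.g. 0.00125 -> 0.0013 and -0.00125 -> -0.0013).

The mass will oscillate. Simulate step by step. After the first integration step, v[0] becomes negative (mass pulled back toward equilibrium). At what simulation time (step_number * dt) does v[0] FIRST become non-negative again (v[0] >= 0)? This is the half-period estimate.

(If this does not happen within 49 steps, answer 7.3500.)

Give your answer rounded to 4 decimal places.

Step 0: x=[8.0000] v=[0.0000]
Step 1: x=[7.9102] v=[-0.5987]
Step 2: x=[7.7336] v=[-1.1775]
Step 3: x=[7.4760] v=[-1.7171]
Step 4: x=[7.1461] v=[-2.1996]
Step 5: x=[6.7548] v=[-2.6090]
Step 6: x=[6.3151] v=[-2.9316]
Step 7: x=[5.8416] v=[-3.1567]
Step 8: x=[5.3501] v=[-3.2768]
Step 9: x=[4.8569] v=[-3.2879]
Step 10: x=[4.3784] v=[-3.1897]
Step 11: x=[3.9306] v=[-2.9853]
Step 12: x=[3.5283] v=[-2.6817]
Step 13: x=[3.1850] v=[-2.2889]
Step 14: x=[2.9120] v=[-1.8199]
Step 15: x=[2.7184] v=[-1.2904]
Step 16: x=[2.6107] v=[-0.7180]
Step 17: x=[2.5924] v=[-0.1217]
Step 18: x=[2.6642] v=[0.4787]
First v>=0 after going negative at step 18, time=2.7000

Answer: 2.7000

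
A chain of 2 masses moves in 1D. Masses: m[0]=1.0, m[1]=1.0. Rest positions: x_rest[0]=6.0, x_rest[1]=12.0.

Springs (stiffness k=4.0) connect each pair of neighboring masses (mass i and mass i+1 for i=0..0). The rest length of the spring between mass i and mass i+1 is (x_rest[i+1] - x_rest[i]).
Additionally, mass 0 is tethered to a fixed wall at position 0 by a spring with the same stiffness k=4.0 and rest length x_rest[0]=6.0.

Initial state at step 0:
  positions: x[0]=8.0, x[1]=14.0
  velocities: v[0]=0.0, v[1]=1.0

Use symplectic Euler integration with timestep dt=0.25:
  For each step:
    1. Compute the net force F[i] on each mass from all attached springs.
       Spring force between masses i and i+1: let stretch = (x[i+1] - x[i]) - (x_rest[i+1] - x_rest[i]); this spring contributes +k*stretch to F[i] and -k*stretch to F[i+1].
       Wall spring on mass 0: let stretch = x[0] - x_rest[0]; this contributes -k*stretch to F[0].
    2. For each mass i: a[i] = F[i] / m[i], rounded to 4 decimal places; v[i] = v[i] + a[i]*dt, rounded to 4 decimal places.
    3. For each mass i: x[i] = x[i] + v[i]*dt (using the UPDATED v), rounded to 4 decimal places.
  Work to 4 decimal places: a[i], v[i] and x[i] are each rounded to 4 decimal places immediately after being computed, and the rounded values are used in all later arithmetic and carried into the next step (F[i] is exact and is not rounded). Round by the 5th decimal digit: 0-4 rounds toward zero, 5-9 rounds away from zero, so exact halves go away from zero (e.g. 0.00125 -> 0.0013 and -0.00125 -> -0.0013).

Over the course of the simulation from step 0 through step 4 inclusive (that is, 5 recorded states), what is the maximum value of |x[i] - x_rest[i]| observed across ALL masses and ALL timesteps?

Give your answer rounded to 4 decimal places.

Step 0: x=[8.0000 14.0000] v=[0.0000 1.0000]
Step 1: x=[7.5000 14.2500] v=[-2.0000 1.0000]
Step 2: x=[6.8125 14.3125] v=[-2.7500 0.2500]
Step 3: x=[6.2969 14.0000] v=[-2.0625 -1.2500]
Step 4: x=[6.1328 13.2617] v=[-0.6563 -2.9531]
Max displacement = 2.3125

Answer: 2.3125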